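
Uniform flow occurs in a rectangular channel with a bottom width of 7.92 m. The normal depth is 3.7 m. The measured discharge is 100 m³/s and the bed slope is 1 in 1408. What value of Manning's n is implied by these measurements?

Flow area A = b·y = 7.92 × 3.7 = 29.3 m². Wetted perimeter P = b + 2y = 7.92 + 2×3.7 = 15.32 m.
Hydraulic radius R = A/P = 29.3/15.32 = 1.913 m.
Rearranging Manning's equation: n = (1/Q) A R^(2/3) S^(1/2) = (1/100) × 29.3 × 1.913^(2/3) × √0.0007102 = 0.012.

n = 0.012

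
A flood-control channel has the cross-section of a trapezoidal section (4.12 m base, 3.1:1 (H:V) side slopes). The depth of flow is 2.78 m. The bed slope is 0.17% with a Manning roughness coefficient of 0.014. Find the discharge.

With bottom width b = 4.12 m and side slope z = 3.1: A = (b + zy)y = (4.12 + 3.1×2.78)×2.78 = 35.41 m²; P = b + 2y√(1+z²) = 4.12 + 2×2.78×3.257 = 22.23 m.
Hydraulic radius R = A/P = 35.41/22.23 = 1.593 m.
Manning's equation: Q = (1/n) A R^(2/3) S^(1/2) = (1/0.014) × 35.41 × 1.593^(2/3) × 0.0017^(1/2) = 142 m³/s.

Q = 142 m³/s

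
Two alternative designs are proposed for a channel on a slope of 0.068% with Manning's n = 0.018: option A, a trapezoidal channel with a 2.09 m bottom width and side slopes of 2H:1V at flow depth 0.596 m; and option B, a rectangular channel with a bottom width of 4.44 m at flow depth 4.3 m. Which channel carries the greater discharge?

Channel A: With bottom width b = 2.09 m and side slope z = 2: A = (b + zy)y = (2.09 + 2×0.596)×0.596 = 1.956 m²; P = b + 2y√(1+z²) = 2.09 + 2×0.596×2.236 = 4.755 m. Hydraulic radius R = A/P = 1.956/4.755 = 0.4113 m. Q_A = (1/0.018)·1.956·0.4113^(2/3)·√0.00068 = 1.567 m³/s.
Channel B: Flow area A = b·y = 4.44 × 4.3 = 19.09 m². Wetted perimeter P = b + 2y = 4.44 + 2×4.3 = 13.04 m. Hydraulic radius R = A/P = 19.09/13.04 = 1.464 m. Q_B = (1/0.018)·19.09·1.464^(2/3)·√0.00068 = 35.66 m³/s.
Q_A = 1.567 m³/s vs Q_B = 35.66 m³/s, so channel B carries more.

channel B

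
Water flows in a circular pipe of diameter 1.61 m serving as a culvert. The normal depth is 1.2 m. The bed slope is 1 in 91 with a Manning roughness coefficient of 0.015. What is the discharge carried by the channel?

For a circular section of diameter D = 1.61 m at depth y = 1.2 m, the central angle is θ = 2 arccos(1 − 2y/D) = 4.167 rad. Then A = (D²/8)(θ − sin θ) = 1.627 m² and P = Dθ/2 = 3.355 m.
Hydraulic radius R = A/P = 1.627/3.355 = 0.4851 m.
Manning's equation: Q = (1/n) A R^(2/3) S^(1/2) = (1/0.015) × 1.627 × 0.4851^(2/3) × 0.01099^(1/2) = 7.02 m³/s.

Q = 7.02 m³/s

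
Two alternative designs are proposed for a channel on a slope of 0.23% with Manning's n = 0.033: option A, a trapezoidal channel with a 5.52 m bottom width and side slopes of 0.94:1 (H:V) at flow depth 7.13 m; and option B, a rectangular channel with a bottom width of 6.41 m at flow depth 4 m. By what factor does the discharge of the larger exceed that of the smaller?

5.31

Channel A: With bottom width b = 5.52 m and side slope z = 0.94: A = (b + zy)y = (5.52 + 0.94×7.13)×7.13 = 87.14 m²; P = b + 2y√(1+z²) = 5.52 + 2×7.13×1.372 = 25.09 m. Hydraulic radius R = A/P = 87.14/25.09 = 3.473 m. Q_A = (1/0.033)·87.14·3.473^(2/3)·√0.0023 = 290.4 m³/s.
Channel B: Flow area A = b·y = 6.41 × 4 = 25.64 m². Wetted perimeter P = b + 2y = 6.41 + 2×4 = 14.41 m. Hydraulic radius R = A/P = 25.64/14.41 = 1.779 m. Q_B = (1/0.033)·25.64·1.779^(2/3)·√0.0023 = 54.71 m³/s.
The larger discharge is 290.4 m³/s and the smaller is 54.71 m³/s; the ratio is 5.31.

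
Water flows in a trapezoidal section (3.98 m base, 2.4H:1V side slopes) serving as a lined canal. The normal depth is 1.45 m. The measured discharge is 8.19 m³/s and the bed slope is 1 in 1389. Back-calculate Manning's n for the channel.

With bottom width b = 3.98 m and side slope z = 2.4: A = (b + zy)y = (3.98 + 2.4×1.45)×1.45 = 10.82 m²; P = b + 2y√(1+z²) = 3.98 + 2×1.45×2.6 = 11.52 m.
Hydraulic radius R = A/P = 10.82/11.52 = 0.939 m.
Rearranging Manning's equation: n = (1/Q) A R^(2/3) S^(1/2) = (1/8.19) × 10.82 × 0.939^(2/3) × √0.0007199 = 0.034.

n = 0.034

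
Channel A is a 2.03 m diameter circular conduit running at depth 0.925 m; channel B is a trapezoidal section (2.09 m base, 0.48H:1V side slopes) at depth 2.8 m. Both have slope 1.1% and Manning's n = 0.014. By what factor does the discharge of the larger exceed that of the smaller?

Channel A: For a circular section of diameter D = 2.03 m at depth y = 0.925 m, the central angle is θ = 2 arccos(1 − 2y/D) = 2.964 rad. Then A = (D²/8)(θ − sin θ) = 1.436 m² and P = Dθ/2 = 3.008 m. Hydraulic radius R = A/P = 1.436/3.008 = 0.4773 m. Q_A = (1/0.014)·1.436·0.4773^(2/3)·√0.011 = 6.569 m³/s.
Channel B: With bottom width b = 2.09 m and side slope z = 0.48: A = (b + zy)y = (2.09 + 0.48×2.8)×2.8 = 9.615 m²; P = b + 2y√(1+z²) = 2.09 + 2×2.8×1.109 = 8.302 m. Hydraulic radius R = A/P = 9.615/8.302 = 1.158 m. Q_B = (1/0.014)·9.615·1.158^(2/3)·√0.011 = 79.44 m³/s.
The larger discharge is 79.44 m³/s and the smaller is 6.569 m³/s; the ratio is 12.1.

12.1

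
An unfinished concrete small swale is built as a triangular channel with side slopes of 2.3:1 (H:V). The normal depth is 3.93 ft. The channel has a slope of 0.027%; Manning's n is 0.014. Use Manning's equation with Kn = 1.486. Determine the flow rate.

Q = 91.7 ft³/s

For a triangular section with side slope z = 2.3: A = zy² = 2.3×3.93² = 35.52 ft²; P = 2y√(1+z²) = 2×3.93×2.508 = 19.71 ft.
Hydraulic radius R = A/P = 35.52/19.71 = 1.802 ft.
Manning's equation: Q = (1.486/n) A R^(2/3) S^(1/2) = (1.486/0.014) × 35.52 × 1.802^(2/3) × 0.00027^(1/2) = 91.7 ft³/s.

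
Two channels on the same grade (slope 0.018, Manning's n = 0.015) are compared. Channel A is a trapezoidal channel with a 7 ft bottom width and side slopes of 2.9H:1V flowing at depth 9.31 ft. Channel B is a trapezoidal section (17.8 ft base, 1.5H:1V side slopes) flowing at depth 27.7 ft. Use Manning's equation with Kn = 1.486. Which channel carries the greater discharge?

Channel A: With bottom width b = 7 ft and side slope z = 2.9: A = (b + zy)y = (7 + 2.9×9.31)×9.31 = 316.5 ft²; P = b + 2y√(1+z²) = 7 + 2×9.31×3.068 = 64.12 ft. Hydraulic radius R = A/P = 316.5/64.12 = 4.937 ft. Q_A = (1.486/0.015)·316.5·4.937^(2/3)·√0.018 = 12200 ft³/s.
Channel B: With bottom width b = 17.8 ft and side slope z = 1.5: A = (b + zy)y = (17.8 + 1.5×27.7)×27.7 = 1644 ft²; P = b + 2y√(1+z²) = 17.8 + 2×27.7×1.803 = 117.7 ft. Hydraulic radius R = A/P = 1644/117.7 = 13.97 ft. Q_B = (1.486/0.015)·1644·13.97^(2/3)·√0.018 = 126700 ft³/s.
Q_A = 12200 ft³/s vs Q_B = 126700 ft³/s, so channel B carries more.

channel B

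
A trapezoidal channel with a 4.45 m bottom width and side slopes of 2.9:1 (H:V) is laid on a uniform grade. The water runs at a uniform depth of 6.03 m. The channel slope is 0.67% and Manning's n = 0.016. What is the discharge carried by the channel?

With bottom width b = 4.45 m and side slope z = 2.9: A = (b + zy)y = (4.45 + 2.9×6.03)×6.03 = 132.3 m²; P = b + 2y√(1+z²) = 4.45 + 2×6.03×3.068 = 41.44 m.
Hydraulic radius R = A/P = 132.3/41.44 = 3.192 m.
Manning's equation: Q = (1/n) A R^(2/3) S^(1/2) = (1/0.016) × 132.3 × 3.192^(2/3) × 0.0067^(1/2) = 1470 m³/s.

Q = 1470 m³/s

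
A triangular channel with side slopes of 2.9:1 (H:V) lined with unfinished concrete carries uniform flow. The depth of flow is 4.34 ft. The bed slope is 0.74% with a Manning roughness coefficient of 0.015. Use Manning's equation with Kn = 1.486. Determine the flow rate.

For a triangular section with side slope z = 2.9: A = zy² = 2.9×4.34² = 54.62 ft²; P = 2y√(1+z²) = 2×4.34×3.068 = 26.63 ft.
Hydraulic radius R = A/P = 54.62/26.63 = 2.051 ft.
Manning's equation: Q = (1.486/n) A R^(2/3) S^(1/2) = (1.486/0.015) × 54.62 × 2.051^(2/3) × 0.0074^(1/2) = 752 ft³/s.

Q = 752 ft³/s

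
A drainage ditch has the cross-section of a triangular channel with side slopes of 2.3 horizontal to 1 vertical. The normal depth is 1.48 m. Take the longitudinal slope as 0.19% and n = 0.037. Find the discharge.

Q = 4.58 m³/s

For a triangular section with side slope z = 2.3: A = zy² = 2.3×1.48² = 5.038 m²; P = 2y√(1+z²) = 2×1.48×2.508 = 7.424 m.
Hydraulic radius R = A/P = 5.038/7.424 = 0.6786 m.
Manning's equation: Q = (1/n) A R^(2/3) S^(1/2) = (1/0.037) × 5.038 × 0.6786^(2/3) × 0.0019^(1/2) = 4.58 m³/s.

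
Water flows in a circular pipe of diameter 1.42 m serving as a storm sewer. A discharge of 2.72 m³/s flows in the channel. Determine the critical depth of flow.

y_c = 0.868 m

At critical depth, Q² T / (g A³) = 1, i.e. A³/T = Q²/g = 2.72²/9.81 = 0.7542.
Try y = 1.07 m: A³/T = 1.714 — over.
Try y = 0.779 m: A³/T = 0.4983 — short.
Try y = 0.868 m: A³/T = 0.7538 — close enough.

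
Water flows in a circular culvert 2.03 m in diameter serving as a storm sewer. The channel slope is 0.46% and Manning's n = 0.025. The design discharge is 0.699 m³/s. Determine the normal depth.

Manning's equation rearranged: A R^(2/3) = nQ / (1·√S) = 0.025 × 0.699 / (√0.0046) = 0.2577.
At y = 0.556 m: A R^(2/3) = 0.3377 — over.
At y = 0.349 m: A R^(2/3) = 0.1325 — short.
At y = 0.485 m: A R^(2/3) = 0.2578 — ≈ 0.2577.

y_n = 0.485 m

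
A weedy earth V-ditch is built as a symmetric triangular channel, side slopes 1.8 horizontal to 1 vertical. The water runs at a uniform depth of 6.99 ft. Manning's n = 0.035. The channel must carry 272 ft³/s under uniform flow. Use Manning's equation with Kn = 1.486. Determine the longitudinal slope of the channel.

S = 0.0012

For a triangular section with side slope z = 1.8: A = zy² = 1.8×6.99² = 87.95 ft²; P = 2y√(1+z²) = 2×6.99×2.059 = 28.79 ft.
Hydraulic radius R = A/P = 87.95/28.79 = 3.055 ft.
From Manning's equation, S = [nQ / (1.486 A R^(2/3))]² = [0.035 × 272 / (1.486 × 87.95 × 3.055^(2/3))]² = 0.0012.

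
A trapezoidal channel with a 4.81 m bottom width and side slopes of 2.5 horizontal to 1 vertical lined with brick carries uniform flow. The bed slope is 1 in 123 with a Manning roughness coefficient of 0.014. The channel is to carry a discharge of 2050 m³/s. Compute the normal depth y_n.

Manning's equation rearranged: A R^(2/3) = nQ / (1·√S) = 0.014 × 2050 / (√0.00813) = 318.3.
At y = 7.08 m: A R^(2/3) = 382.1 — high.
At y = 5.15 m: A R^(2/3) = 180.9 — low.
At y = 6.56 m: A R^(2/3) = 318.7 — ≈ 318.3.

y_n = 6.56 m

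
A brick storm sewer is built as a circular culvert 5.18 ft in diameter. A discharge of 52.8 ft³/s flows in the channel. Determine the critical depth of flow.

y_c = 2.02 ft

At critical depth, Q² T / (g A³) = 1, i.e. A³/T = Q²/g = 52.8²/32.2 = 86.58.
Try y = 2.22 ft: A³/T = 125.2 — too large.
Try y = 1.39 ft: A³/T = 20.54 — too small.
Try y = 2.02 ft: A³/T = 87.17 — ≈ 86.58.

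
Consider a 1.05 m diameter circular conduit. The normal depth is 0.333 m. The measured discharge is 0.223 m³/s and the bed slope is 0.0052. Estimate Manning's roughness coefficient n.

For a circular section of diameter D = 1.05 m at depth y = 0.333 m, the central angle is θ = 2 arccos(1 − 2y/D) = 2.393 rad. Then A = (D²/8)(θ − sin θ) = 0.2359 m² and P = Dθ/2 = 1.256 m.
Hydraulic radius R = A/P = 0.2359/1.256 = 0.1878 m.
Rearranging Manning's equation: n = (1/Q) A R^(2/3) S^(1/2) = (1/0.223) × 0.2359 × 0.1878^(2/3) × √0.0052 = 0.025.

n = 0.025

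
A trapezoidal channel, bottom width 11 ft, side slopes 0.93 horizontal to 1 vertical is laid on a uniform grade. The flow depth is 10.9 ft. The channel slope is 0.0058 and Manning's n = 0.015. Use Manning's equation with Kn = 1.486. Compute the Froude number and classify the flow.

supercritical

With bottom width b = 11 ft and side slope z = 0.93: A = (b + zy)y = (11 + 0.93×10.9)×10.9 = 230.4 ft²; P = b + 2y√(1+z²) = 11 + 2×10.9×1.366 = 40.77 ft.
Hydraulic radius R = A/P = 230.4/40.77 = 5.651 ft.
V = (1.486/n) R^(2/3) √S = (1.486/0.015) × 5.651^(2/3) × √0.0058 = 23.94 ft/s. Hydraulic depth D_h = A/T = 230.4/31.27 = 7.367 ft.
Froude number Fr = V/√(g·D_h) = 23.94/√(32.2×7.367) = 1.55, which is greater than 1, so the flow is supercritical.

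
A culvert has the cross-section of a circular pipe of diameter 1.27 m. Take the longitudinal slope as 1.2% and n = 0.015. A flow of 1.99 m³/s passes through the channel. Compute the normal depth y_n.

y_n = 0.607 m

Manning's equation rearranged: A R^(2/3) = nQ / (1·√S) = 0.015 × 1.99 / (√0.012) = 0.2725.
At y = 0.695 m: A R^(2/3) = 0.3425 — too large.
At y = 0.537 m: A R^(2/3) = 0.2197 — too small.
At y = 0.607 m: A R^(2/3) = 0.2729 — ≈ 0.2725.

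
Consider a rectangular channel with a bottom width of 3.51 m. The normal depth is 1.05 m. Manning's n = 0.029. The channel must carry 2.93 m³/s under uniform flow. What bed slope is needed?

S = 0.000931

Flow area A = b·y = 3.51 × 1.05 = 3.685 m². Wetted perimeter P = b + 2y = 3.51 + 2×1.05 = 5.61 m.
Hydraulic radius R = A/P = 3.685/5.61 = 0.657 m.
From Manning's equation, S = [nQ / (1 A R^(2/3))]² = [0.029 × 2.93 / (1 × 3.685 × 0.657^(2/3))]² = 0.000931.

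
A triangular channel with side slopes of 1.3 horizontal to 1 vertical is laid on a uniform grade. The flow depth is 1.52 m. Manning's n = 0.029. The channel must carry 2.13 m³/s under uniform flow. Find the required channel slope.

S = 0.000831

For a triangular section with side slope z = 1.3: A = zy² = 1.3×1.52² = 3.004 m²; P = 2y√(1+z²) = 2×1.52×1.64 = 4.986 m.
Hydraulic radius R = A/P = 3.004/4.986 = 0.6024 m.
From Manning's equation, S = [nQ / (1 A R^(2/3))]² = [0.029 × 2.13 / (1 × 3.004 × 0.6024^(2/3))]² = 0.000831.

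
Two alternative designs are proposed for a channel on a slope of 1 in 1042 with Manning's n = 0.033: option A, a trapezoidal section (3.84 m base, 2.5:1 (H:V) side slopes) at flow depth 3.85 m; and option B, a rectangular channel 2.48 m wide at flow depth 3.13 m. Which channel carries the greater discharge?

Channel A: With bottom width b = 3.84 m and side slope z = 2.5: A = (b + zy)y = (3.84 + 2.5×3.85)×3.85 = 51.84 m²; P = b + 2y√(1+z²) = 3.84 + 2×3.85×2.693 = 24.57 m. Hydraulic radius R = A/P = 51.84/24.57 = 2.11 m. Q_A = (1/0.033)·51.84·2.11^(2/3)·√0.0009597 = 80.05 m³/s.
Channel B: Flow area A = b·y = 2.48 × 3.13 = 7.762 m². Wetted perimeter P = b + 2y = 2.48 + 2×3.13 = 8.74 m. Hydraulic radius R = A/P = 7.762/8.74 = 0.8881 m. Q_B = (1/0.033)·7.762·0.8881^(2/3)·√0.0009597 = 6.733 m³/s.
Q_A = 80.05 m³/s vs Q_B = 6.733 m³/s, so channel A carries more.

channel A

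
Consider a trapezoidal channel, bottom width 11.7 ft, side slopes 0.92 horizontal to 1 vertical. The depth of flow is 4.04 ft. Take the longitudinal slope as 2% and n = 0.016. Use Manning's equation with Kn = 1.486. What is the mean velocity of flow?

With bottom width b = 11.7 ft and side slope z = 0.92: A = (b + zy)y = (11.7 + 0.92×4.04)×4.04 = 62.28 ft²; P = b + 2y√(1+z²) = 11.7 + 2×4.04×1.359 = 22.68 ft.
Hydraulic radius R = A/P = 62.28/22.68 = 2.746 ft.
From Manning's equation, V = (1.486/n) R^(2/3) S^(1/2) = (1.486/0.016) × 2.746^(2/3) × 0.02^(1/2) = 25.8 ft/s.

V = 25.8 ft/s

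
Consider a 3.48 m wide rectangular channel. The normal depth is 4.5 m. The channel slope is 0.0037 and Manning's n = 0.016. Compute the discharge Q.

Q = 69.3 m³/s

Flow area A = b·y = 3.48 × 4.5 = 15.66 m². Wetted perimeter P = b + 2y = 3.48 + 2×4.5 = 12.48 m.
Hydraulic radius R = A/P = 15.66/12.48 = 1.255 m.
Manning's equation: Q = (1/n) A R^(2/3) S^(1/2) = (1/0.016) × 15.66 × 1.255^(2/3) × 0.0037^(1/2) = 69.3 m³/s.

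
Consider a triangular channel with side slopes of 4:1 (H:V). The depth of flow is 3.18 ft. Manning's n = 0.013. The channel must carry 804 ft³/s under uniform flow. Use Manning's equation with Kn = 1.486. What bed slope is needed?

S = 0.017

For a triangular section with side slope z = 4: A = zy² = 4×3.18² = 40.45 ft²; P = 2y√(1+z²) = 2×3.18×4.123 = 26.22 ft.
Hydraulic radius R = A/P = 40.45/26.22 = 1.543 ft.
From Manning's equation, S = [nQ / (1.486 A R^(2/3))]² = [0.013 × 804 / (1.486 × 40.45 × 1.543^(2/3))]² = 0.017.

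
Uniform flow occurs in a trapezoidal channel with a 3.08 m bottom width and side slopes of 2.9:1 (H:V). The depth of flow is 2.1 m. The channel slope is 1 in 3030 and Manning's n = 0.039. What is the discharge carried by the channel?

Q = 10.2 m³/s

With bottom width b = 3.08 m and side slope z = 2.9: A = (b + zy)y = (3.08 + 2.9×2.1)×2.1 = 19.26 m²; P = b + 2y√(1+z²) = 3.08 + 2×2.1×3.068 = 15.96 m.
Hydraulic radius R = A/P = 19.26/15.96 = 1.206 m.
Manning's equation: Q = (1/n) A R^(2/3) S^(1/2) = (1/0.039) × 19.26 × 1.206^(2/3) × 0.00033^(1/2) = 10.2 m³/s.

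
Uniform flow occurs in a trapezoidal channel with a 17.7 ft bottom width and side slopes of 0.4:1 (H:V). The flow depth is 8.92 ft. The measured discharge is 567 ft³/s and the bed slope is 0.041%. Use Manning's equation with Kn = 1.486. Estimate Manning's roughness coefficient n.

n = 0.03

With bottom width b = 17.7 ft and side slope z = 0.4: A = (b + zy)y = (17.7 + 0.4×8.92)×8.92 = 189.7 ft²; P = b + 2y√(1+z²) = 17.7 + 2×8.92×1.077 = 36.91 ft.
Hydraulic radius R = A/P = 189.7/36.91 = 5.139 ft.
Rearranging Manning's equation: n = (1.486/Q) A R^(2/3) S^(1/2) = (1.486/567) × 189.7 × 5.139^(2/3) × √0.00041 = 0.03.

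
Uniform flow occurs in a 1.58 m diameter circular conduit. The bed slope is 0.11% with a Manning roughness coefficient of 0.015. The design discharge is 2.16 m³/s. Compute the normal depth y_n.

y_n = 1.2 m

Manning's equation rearranged: A R^(2/3) = nQ / (1·√S) = 0.015 × 2.16 / (√0.0011) = 0.9769.
Trying y = 1.44 m: A R^(2/3) = 1.13 — over.
Trying y = 1.2 m: A R^(2/3) = 0.9765 — ≈ 0.9769.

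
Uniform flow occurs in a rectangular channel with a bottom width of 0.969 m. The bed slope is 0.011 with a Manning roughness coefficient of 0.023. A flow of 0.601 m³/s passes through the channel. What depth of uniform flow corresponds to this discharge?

Manning's equation rearranged: A R^(2/3) = nQ / (1·√S) = 0.023 × 0.601 / (√0.011) = 0.1318.
Trying y = 0.424 m: A R^(2/3) = 0.1525 — too large.
Trying y = 0.329 m: A R^(2/3) = 0.1075 — too small.
Trying y = 0.381 m: A R^(2/3) = 0.1318 — ≈ 0.1318.

y_n = 0.381 m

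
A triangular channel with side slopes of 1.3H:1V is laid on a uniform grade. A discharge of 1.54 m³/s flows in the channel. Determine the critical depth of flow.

At critical depth, Q² T / (g A³) = 1, i.e. A³/T = Q²/g = 1.54²/9.81 = 0.2418.
Try y = 0.606 m: A³/T = 0.06906 — short.
Try y = 0.779 m: A³/T = 0.2424 — matches.

y_c = 0.779 m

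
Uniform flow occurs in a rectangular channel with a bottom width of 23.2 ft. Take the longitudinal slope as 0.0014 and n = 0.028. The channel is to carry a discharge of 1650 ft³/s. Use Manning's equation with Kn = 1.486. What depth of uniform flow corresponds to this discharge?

Manning's equation rearranged: A R^(2/3) = nQ / (1.486·√S) = 0.028 × 1650 / (1.486 × √0.0014) = 830.9.
Trying y = 14 ft: A R^(2/3) = 1113 — over.
Trying y = 9.94 ft: A R^(2/3) = 705.7 — short.
Trying y = 11.2 ft: A R^(2/3) = 829 — matches.

y_n = 11.2 ft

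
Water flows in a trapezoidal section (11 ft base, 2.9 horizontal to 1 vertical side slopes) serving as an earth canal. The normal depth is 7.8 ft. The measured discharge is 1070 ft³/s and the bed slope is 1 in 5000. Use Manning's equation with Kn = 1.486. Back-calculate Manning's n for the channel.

With bottom width b = 11 ft and side slope z = 2.9: A = (b + zy)y = (11 + 2.9×7.8)×7.8 = 262.2 ft²; P = b + 2y√(1+z²) = 11 + 2×7.8×3.068 = 58.85 ft.
Hydraulic radius R = A/P = 262.2/58.85 = 4.456 ft.
Rearranging Manning's equation: n = (1.486/Q) A R^(2/3) S^(1/2) = (1.486/1070) × 262.2 × 4.456^(2/3) × √0.0002 = 0.0139.

n = 0.0139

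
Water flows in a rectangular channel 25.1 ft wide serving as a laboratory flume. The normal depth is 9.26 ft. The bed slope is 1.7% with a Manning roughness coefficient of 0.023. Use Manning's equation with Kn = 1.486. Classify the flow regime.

Flow area A = b·y = 25.1 × 9.26 = 232.4 ft². Wetted perimeter P = b + 2y = 25.1 + 2×9.26 = 43.62 ft.
Hydraulic radius R = A/P = 232.4/43.62 = 5.328 ft.
V = (1.486/n) R^(2/3) √S = (1.486/0.023) × 5.328^(2/3) × √0.017 = 25.7 ft/s. Hydraulic depth D_h = A/T = 232.4/25.1 = 9.26 ft.
Froude number Fr = V/√(g·D_h) = 25.7/√(32.2×9.26) = 1.49, which is greater than 1, so the flow is supercritical.

supercritical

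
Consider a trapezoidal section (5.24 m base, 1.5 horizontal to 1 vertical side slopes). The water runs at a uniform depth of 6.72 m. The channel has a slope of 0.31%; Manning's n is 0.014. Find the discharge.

With bottom width b = 5.24 m and side slope z = 1.5: A = (b + zy)y = (5.24 + 1.5×6.72)×6.72 = 103 m²; P = b + 2y√(1+z²) = 5.24 + 2×6.72×1.803 = 29.47 m.
Hydraulic radius R = A/P = 103/29.47 = 3.493 m.
Manning's equation: Q = (1/n) A R^(2/3) S^(1/2) = (1/0.014) × 103 × 3.493^(2/3) × 0.0031^(1/2) = 943 m³/s.

Q = 943 m³/s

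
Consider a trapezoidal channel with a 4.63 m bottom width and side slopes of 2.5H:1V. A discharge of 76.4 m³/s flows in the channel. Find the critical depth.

At critical depth, Q² T / (g A³) = 1, i.e. A³/T = Q²/g = 76.4²/9.81 = 595.
At y = 1.68 m: A³/T = 250.5 — low.
At y = 2.1 m: A³/T = 590.3 — close enough.

y_c = 2.1 m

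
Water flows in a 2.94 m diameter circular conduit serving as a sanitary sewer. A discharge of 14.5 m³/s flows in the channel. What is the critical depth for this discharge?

At critical depth, Q² T / (g A³) = 1, i.e. A³/T = Q²/g = 14.5²/9.81 = 21.43.
Trying y = 1.82 m: A³/T = 30.11 — over.
Trying y = 1.27 m: A³/T = 7.603 — short.
Trying y = 1.67 m: A³/T = 21.65 — close enough.

y_c = 1.67 m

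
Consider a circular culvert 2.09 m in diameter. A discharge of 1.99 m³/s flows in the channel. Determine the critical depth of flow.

At critical depth, Q² T / (g A³) = 1, i.e. A³/T = Q²/g = 1.99²/9.81 = 0.4037.
Trying y = 0.465 m: A³/T = 0.1058 — too small.
Trying y = 0.656 m: A³/T = 0.4034 — close enough.

y_c = 0.656 m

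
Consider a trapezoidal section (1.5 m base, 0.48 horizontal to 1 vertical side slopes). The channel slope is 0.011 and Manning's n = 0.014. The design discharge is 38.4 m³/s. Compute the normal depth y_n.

y_n = 2.19 m

Manning's equation rearranged: A R^(2/3) = nQ / (1·√S) = 0.014 × 38.4 / (√0.011) = 5.126.
Trying y = 1.86 m: A R^(2/3) = 3.807 — short.
Trying y = 2.38 m: A R^(2/3) = 5.981 — over.
Trying y = 2.19 m: A R^(2/3) = 5.126 — ≈ 5.126.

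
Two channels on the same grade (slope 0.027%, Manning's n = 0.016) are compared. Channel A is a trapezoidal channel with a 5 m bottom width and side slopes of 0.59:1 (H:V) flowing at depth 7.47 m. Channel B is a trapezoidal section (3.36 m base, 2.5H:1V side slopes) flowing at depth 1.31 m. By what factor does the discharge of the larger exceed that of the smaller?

19.6

Channel A: With bottom width b = 5 m and side slope z = 0.59: A = (b + zy)y = (5 + 0.59×7.47)×7.47 = 70.27 m²; P = b + 2y√(1+z²) = 5 + 2×7.47×1.161 = 22.35 m. Hydraulic radius R = A/P = 70.27/22.35 = 3.145 m. Q_A = (1/0.016)·70.27·3.145^(2/3)·√0.00027 = 154.9 m³/s.
Channel B: With bottom width b = 3.36 m and side slope z = 2.5: A = (b + zy)y = (3.36 + 2.5×1.31)×1.31 = 8.692 m²; P = b + 2y√(1+z²) = 3.36 + 2×1.31×2.693 = 10.41 m. Hydraulic radius R = A/P = 8.692/10.41 = 0.8346 m. Q_B = (1/0.016)·8.692·0.8346^(2/3)·√0.00027 = 7.913 m³/s.
The larger discharge is 154.9 m³/s and the smaller is 7.913 m³/s; the ratio is 19.6.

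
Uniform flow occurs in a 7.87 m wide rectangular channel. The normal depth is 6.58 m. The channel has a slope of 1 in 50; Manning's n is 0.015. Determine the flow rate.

Flow area A = b·y = 7.87 × 6.58 = 51.78 m². Wetted perimeter P = b + 2y = 7.87 + 2×6.58 = 21.03 m.
Hydraulic radius R = A/P = 51.78/21.03 = 2.462 m.
Manning's equation: Q = (1/n) A R^(2/3) S^(1/2) = (1/0.015) × 51.78 × 2.462^(2/3) × 0.02^(1/2) = 890 m³/s.

Q = 890 m³/s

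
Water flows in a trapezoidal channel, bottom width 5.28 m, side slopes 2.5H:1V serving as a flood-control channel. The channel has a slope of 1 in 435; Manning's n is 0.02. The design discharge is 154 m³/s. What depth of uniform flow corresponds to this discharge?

y_n = 3.18 m

Manning's equation rearranged: A R^(2/3) = nQ / (1·√S) = 0.02 × 154 / (√0.002299) = 64.24.
Try y = 4.04 m: A R^(2/3) = 108.2 — over.
Try y = 3.18 m: A R^(2/3) = 64.03 — matches.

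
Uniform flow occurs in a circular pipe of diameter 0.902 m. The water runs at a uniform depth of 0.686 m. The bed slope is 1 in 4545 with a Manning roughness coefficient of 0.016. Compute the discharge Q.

For a circular section of diameter D = 0.902 m at depth y = 0.686 m, the central angle is θ = 2 arccos(1 − 2y/D) = 4.238 rad. Then A = (D²/8)(θ − sin θ) = 0.5214 m² and P = Dθ/2 = 1.911 m.
Hydraulic radius R = A/P = 0.5214/1.911 = 0.2728 m.
Manning's equation: Q = (1/n) A R^(2/3) S^(1/2) = (1/0.016) × 0.5214 × 0.2728^(2/3) × 0.00022^(1/2) = 0.203 m³/s.

Q = 0.203 m³/s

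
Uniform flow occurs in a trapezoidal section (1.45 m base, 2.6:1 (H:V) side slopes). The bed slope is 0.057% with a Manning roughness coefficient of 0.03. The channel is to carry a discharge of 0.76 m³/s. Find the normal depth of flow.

Manning's equation rearranged: A R^(2/3) = nQ / (1·√S) = 0.03 × 0.76 / (√0.00057) = 0.955.
Trying y = 0.505 m: A R^(2/3) = 0.6626 — low.
Trying y = 0.724 m: A R^(2/3) = 1.396 — high.
Trying y = 0.604 m: A R^(2/3) = 0.9552 — matches.

y_n = 0.604 m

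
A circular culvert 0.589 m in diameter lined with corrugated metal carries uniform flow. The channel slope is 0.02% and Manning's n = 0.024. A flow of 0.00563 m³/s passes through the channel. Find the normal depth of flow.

Manning's equation rearranged: A R^(2/3) = nQ / (1·√S) = 0.024 × 0.00563 / (√0.0002) = 0.009554.
Try y = 0.11 m: A R^(2/3) = 0.005789 — low.
Try y = 0.141 m: A R^(2/3) = 0.009548 — close enough.

y_n = 0.141 m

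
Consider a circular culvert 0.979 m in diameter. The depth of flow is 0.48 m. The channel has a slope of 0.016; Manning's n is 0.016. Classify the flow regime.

For a circular section of diameter D = 0.979 m at depth y = 0.48 m, the central angle is θ = 2 arccos(1 − 2y/D) = 3.103 rad. Then A = (D²/8)(θ − sin θ) = 0.3671 m² and P = Dθ/2 = 1.519 m.
Hydraulic radius R = A/P = 0.3671/1.519 = 0.2417 m.
V = (1/n) R^(2/3) √S = (1/0.016) × 0.2417^(2/3) × √0.016 = 3.067 m/s. Hydraulic depth D_h = A/T = 0.3671/0.9788 = 0.375 m.
Froude number Fr = V/√(g·D_h) = 3.067/√(9.81×0.375) = 1.6, which is greater than 1, so the flow is supercritical.

supercritical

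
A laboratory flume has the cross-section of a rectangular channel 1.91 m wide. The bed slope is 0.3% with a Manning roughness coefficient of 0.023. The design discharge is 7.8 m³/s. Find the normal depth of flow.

y_n = 2.24 m

Manning's equation rearranged: A R^(2/3) = nQ / (1·√S) = 0.023 × 7.8 / (√0.003) = 3.275.
Try y = 2.44 m: A R^(2/3) = 3.626 — over.
Try y = 1.94 m: A R^(2/3) = 2.752 — short.
Try y = 2.24 m: A R^(2/3) = 3.274 — matches.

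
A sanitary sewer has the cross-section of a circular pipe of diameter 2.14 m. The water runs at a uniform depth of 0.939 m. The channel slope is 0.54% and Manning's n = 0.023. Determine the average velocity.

For a circular section of diameter D = 2.14 m at depth y = 0.939 m, the central angle is θ = 2 arccos(1 − 2y/D) = 2.896 rad. Then A = (D²/8)(θ − sin θ) = 1.519 m² and P = Dθ/2 = 3.099 m.
Hydraulic radius R = A/P = 1.519/3.099 = 0.4901 m.
From Manning's equation, V = (1/n) R^(2/3) S^(1/2) = (1/0.023) × 0.4901^(2/3) × 0.0054^(1/2) = 1.99 m/s.

V = 1.99 m/s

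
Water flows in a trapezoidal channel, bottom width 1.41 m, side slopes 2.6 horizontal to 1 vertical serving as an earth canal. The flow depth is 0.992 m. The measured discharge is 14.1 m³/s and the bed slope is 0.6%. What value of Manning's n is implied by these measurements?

With bottom width b = 1.41 m and side slope z = 2.6: A = (b + zy)y = (1.41 + 2.6×0.992)×0.992 = 3.957 m²; P = b + 2y√(1+z²) = 1.41 + 2×0.992×2.786 = 6.937 m.
Hydraulic radius R = A/P = 3.957/6.937 = 0.5705 m.
Rearranging Manning's equation: n = (1/Q) A R^(2/3) S^(1/2) = (1/14.1) × 3.957 × 0.5705^(2/3) × √0.006 = 0.015.

n = 0.015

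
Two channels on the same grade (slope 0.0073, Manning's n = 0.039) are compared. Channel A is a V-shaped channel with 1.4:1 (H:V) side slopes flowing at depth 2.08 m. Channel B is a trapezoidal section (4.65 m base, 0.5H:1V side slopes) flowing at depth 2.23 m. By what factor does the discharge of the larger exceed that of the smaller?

2.87

Channel A: For a triangular section with side slope z = 1.4: A = zy² = 1.4×2.08² = 6.057 m²; P = 2y√(1+z²) = 2×2.08×1.72 = 7.157 m. Hydraulic radius R = A/P = 6.057/7.157 = 0.8463 m. Q_A = (1/0.039)·6.057·0.8463^(2/3)·√0.0073 = 11.87 m³/s.
Channel B: With bottom width b = 4.65 m and side slope z = 0.5: A = (b + zy)y = (4.65 + 0.5×2.23)×2.23 = 12.86 m²; P = b + 2y√(1+z²) = 4.65 + 2×2.23×1.118 = 9.636 m. Hydraulic radius R = A/P = 12.86/9.636 = 1.334 m. Q_B = (1/0.039)·12.86·1.334^(2/3)·√0.0073 = 34.13 m³/s.
The larger discharge is 34.13 m³/s and the smaller is 11.87 m³/s; the ratio is 2.87.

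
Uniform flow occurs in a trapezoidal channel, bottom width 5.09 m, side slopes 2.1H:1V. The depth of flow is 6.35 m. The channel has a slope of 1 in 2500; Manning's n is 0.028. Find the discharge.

Q = 188 m³/s

With bottom width b = 5.09 m and side slope z = 2.1: A = (b + zy)y = (5.09 + 2.1×6.35)×6.35 = 117 m²; P = b + 2y√(1+z²) = 5.09 + 2×6.35×2.326 = 34.63 m.
Hydraulic radius R = A/P = 117/34.63 = 3.379 m.
Manning's equation: Q = (1/n) A R^(2/3) S^(1/2) = (1/0.028) × 117 × 3.379^(2/3) × 0.0004^(1/2) = 188 m³/s.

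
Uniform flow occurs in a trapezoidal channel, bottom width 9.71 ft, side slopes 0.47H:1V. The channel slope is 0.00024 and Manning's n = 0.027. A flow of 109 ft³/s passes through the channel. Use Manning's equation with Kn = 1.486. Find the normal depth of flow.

y_n = 5.13 ft

Manning's equation rearranged: A R^(2/3) = nQ / (1.486·√S) = 0.027 × 109 / (1.486 × √0.00024) = 127.8.
Trying y = 6.54 ft: A R^(2/3) = 191.3 — over.
Trying y = 3.9 ft: A R^(2/3) = 81.95 — short.
Trying y = 5.13 ft: A R^(2/3) = 128 — close enough.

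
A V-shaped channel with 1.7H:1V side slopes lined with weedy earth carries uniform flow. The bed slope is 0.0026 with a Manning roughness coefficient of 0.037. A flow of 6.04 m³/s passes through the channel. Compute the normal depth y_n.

y_n = 1.76 m

Manning's equation rearranged: A R^(2/3) = nQ / (1·√S) = 0.037 × 6.04 / (√0.0026) = 4.383.
Trying y = 1.49 m: A R^(2/3) = 2.809 — low.
Trying y = 2.03 m: A R^(2/3) = 6.408 — high.
Trying y = 1.76 m: A R^(2/3) = 4.38 — matches.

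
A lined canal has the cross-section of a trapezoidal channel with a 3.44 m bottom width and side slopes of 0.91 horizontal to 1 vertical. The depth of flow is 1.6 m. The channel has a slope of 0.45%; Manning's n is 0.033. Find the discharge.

Q = 16 m³/s

With bottom width b = 3.44 m and side slope z = 0.91: A = (b + zy)y = (3.44 + 0.91×1.6)×1.6 = 7.834 m²; P = b + 2y√(1+z²) = 3.44 + 2×1.6×1.352 = 7.767 m.
Hydraulic radius R = A/P = 7.834/7.767 = 1.009 m.
Manning's equation: Q = (1/n) A R^(2/3) S^(1/2) = (1/0.033) × 7.834 × 1.009^(2/3) × 0.0045^(1/2) = 16 m³/s.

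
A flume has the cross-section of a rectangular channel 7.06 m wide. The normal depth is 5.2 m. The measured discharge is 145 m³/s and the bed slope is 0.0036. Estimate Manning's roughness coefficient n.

Flow area A = b·y = 7.06 × 5.2 = 36.71 m². Wetted perimeter P = b + 2y = 7.06 + 2×5.2 = 17.46 m.
Hydraulic radius R = A/P = 36.71/17.46 = 2.103 m.
Rearranging Manning's equation: n = (1/Q) A R^(2/3) S^(1/2) = (1/145) × 36.71 × 2.103^(2/3) × √0.0036 = 0.0249.

n = 0.0249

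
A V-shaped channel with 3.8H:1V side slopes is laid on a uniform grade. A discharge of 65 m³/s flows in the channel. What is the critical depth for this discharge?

At critical depth, Q² T / (g A³) = 1, i.e. A³/T = Q²/g = 65²/9.81 = 430.7.
Trying y = 1.8 m: A³/T = 136.4 — low.
Trying y = 2.58 m: A³/T = 825.3 — high.
Trying y = 2.27 m: A³/T = 435.2 — ≈ 430.7.

y_c = 2.27 m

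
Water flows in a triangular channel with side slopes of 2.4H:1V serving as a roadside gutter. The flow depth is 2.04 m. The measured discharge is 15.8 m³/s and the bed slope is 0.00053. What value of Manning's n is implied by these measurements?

For a triangular section with side slope z = 2.4: A = zy² = 2.4×2.04² = 9.988 m²; P = 2y√(1+z²) = 2×2.04×2.6 = 10.61 m.
Hydraulic radius R = A/P = 9.988/10.61 = 0.9415 m.
Rearranging Manning's equation: n = (1/Q) A R^(2/3) S^(1/2) = (1/15.8) × 9.988 × 0.9415^(2/3) × √0.00053 = 0.014.

n = 0.014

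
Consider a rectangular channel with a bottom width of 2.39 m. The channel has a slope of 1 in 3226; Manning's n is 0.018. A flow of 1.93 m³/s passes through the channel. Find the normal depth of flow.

Manning's equation rearranged: A R^(2/3) = nQ / (1·√S) = 0.018 × 1.93 / (√0.00031) = 1.973.
At y = 0.86 m: A R^(2/3) = 1.295 — too small.
At y = 1.37 m: A R^(2/3) = 2.427 — too large.
At y = 1.17 m: A R^(2/3) = 1.97 — matches.

y_n = 1.17 m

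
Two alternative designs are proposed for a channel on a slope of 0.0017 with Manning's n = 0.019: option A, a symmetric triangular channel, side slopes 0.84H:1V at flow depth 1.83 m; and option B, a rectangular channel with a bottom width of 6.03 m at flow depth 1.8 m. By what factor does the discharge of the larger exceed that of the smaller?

5.95

Channel A: For a triangular section with side slope z = 0.84: A = zy² = 0.84×1.83² = 2.813 m²; P = 2y√(1+z²) = 2×1.83×1.306 = 4.78 m. Hydraulic radius R = A/P = 2.813/4.78 = 0.5885 m. Q_A = (1/0.019)·2.813·0.5885^(2/3)·√0.0017 = 4.287 m³/s.
Channel B: Flow area A = b·y = 6.03 × 1.8 = 10.85 m². Wetted perimeter P = b + 2y = 6.03 + 2×1.8 = 9.63 m. Hydraulic radius R = A/P = 10.85/9.63 = 1.127 m. Q_B = (1/0.019)·10.85·1.127^(2/3)·√0.0017 = 25.51 m³/s.
The larger discharge is 25.51 m³/s and the smaller is 4.287 m³/s; the ratio is 5.95.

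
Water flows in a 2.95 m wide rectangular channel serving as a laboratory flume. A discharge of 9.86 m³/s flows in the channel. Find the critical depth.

y_c = 1.04 m

For a rectangular channel, critical depth y_c = (q²/g)^(1/3) where q = Q/b = 9.86/2.95 = 3.342 m²/s.
So y_c = (3.342²/9.81)^(1/3) = 1.04 m.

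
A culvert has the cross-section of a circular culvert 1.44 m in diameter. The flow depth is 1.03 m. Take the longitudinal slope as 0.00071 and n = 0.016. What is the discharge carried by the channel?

Q = 1.18 m³/s

For a circular section of diameter D = 1.44 m at depth y = 1.03 m, the central angle is θ = 2 arccos(1 − 2y/D) = 4.032 rad. Then A = (D²/8)(θ − sin θ) = 1.246 m² and P = Dθ/2 = 2.903 m.
Hydraulic radius R = A/P = 1.246/2.903 = 0.4294 m.
Manning's equation: Q = (1/n) A R^(2/3) S^(1/2) = (1/0.016) × 1.246 × 0.4294^(2/3) × 0.00071^(1/2) = 1.18 m³/s.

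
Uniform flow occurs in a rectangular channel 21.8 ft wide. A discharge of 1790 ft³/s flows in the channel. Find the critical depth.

For a rectangular channel, critical depth y_c = (q²/g)^(1/3) where q = Q/b = 1790/21.8 = 82.11 ft²/s.
So y_c = (82.11²/32.2)^(1/3) = 5.94 ft.

y_c = 5.94 ft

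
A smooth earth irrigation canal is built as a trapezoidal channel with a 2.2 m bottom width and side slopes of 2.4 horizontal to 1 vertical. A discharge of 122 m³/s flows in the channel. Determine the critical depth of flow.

At critical depth, Q² T / (g A³) = 1, i.e. A³/T = Q²/g = 122²/9.81 = 1517.
Trying y = 2.21 m: A³/T = 356.1 — short.
Trying y = 3.8 m: A³/T = 3894 — over.
Trying y = 3.08 m: A³/T = 1518 — matches.

y_c = 3.08 m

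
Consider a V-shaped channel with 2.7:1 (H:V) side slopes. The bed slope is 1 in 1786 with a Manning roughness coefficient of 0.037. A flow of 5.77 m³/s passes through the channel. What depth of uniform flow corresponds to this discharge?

y_n = 1.9 m

Manning's equation rearranged: A R^(2/3) = nQ / (1·√S) = 0.037 × 5.77 / (√0.0005599) = 9.022.
Try y = 2.12 m: A R^(2/3) = 12.09 — high.
Try y = 1.44 m: A R^(2/3) = 4.309 — low.
Try y = 1.9 m: A R^(2/3) = 9.024 — matches.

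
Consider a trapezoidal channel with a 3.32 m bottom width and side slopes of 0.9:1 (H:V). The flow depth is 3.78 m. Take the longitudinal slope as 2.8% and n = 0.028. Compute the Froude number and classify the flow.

With bottom width b = 3.32 m and side slope z = 0.9: A = (b + zy)y = (3.32 + 0.9×3.78)×3.78 = 25.41 m²; P = b + 2y√(1+z²) = 3.32 + 2×3.78×1.345 = 13.49 m.
Hydraulic radius R = A/P = 25.41/13.49 = 1.883 m.
V = (1/n) R^(2/3) √S = (1/0.028) × 1.883^(2/3) × √0.028 = 9.114 m/s. Hydraulic depth D_h = A/T = 25.41/10.12 = 2.51 m.
Froude number Fr = V/√(g·D_h) = 9.114/√(9.81×2.51) = 1.84, which is greater than 1, so the flow is supercritical.

supercritical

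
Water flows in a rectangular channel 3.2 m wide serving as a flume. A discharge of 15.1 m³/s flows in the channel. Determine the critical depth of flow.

y_c = 1.31 m

For a rectangular channel, critical depth y_c = (q²/g)^(1/3) where q = Q/b = 15.1/3.2 = 4.719 m²/s.
So y_c = (4.719²/9.81)^(1/3) = 1.31 m.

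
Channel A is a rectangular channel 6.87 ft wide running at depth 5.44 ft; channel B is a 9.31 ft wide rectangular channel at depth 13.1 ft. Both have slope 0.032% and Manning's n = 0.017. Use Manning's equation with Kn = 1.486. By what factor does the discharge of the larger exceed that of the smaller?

Channel A: Flow area A = b·y = 6.87 × 5.44 = 37.37 ft². Wetted perimeter P = b + 2y = 6.87 + 2×5.44 = 17.75 ft. Hydraulic radius R = A/P = 37.37/17.75 = 2.106 ft. Q_A = (1.486/0.017)·37.37·2.106^(2/3)·√0.00032 = 96 ft³/s.
Channel B: Flow area A = b·y = 9.31 × 13.1 = 122 ft². Wetted perimeter P = b + 2y = 9.31 + 2×13.1 = 35.51 ft. Hydraulic radius R = A/P = 122/35.51 = 3.435 ft. Q_B = (1.486/0.017)·122·3.435^(2/3)·√0.00032 = 434.1 ft³/s.
The larger discharge is 434.1 ft³/s and the smaller is 96 ft³/s; the ratio is 4.52.

4.52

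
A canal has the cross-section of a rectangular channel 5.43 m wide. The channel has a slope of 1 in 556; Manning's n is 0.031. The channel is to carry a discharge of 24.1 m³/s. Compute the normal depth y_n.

y_n = 2.66 m

Manning's equation rearranged: A R^(2/3) = nQ / (1·√S) = 0.031 × 24.1 / (√0.001799) = 17.62.
Trying y = 2.35 m: A R^(2/3) = 14.88 — too small.
Trying y = 3.34 m: A R^(2/3) = 23.74 — too large.
Trying y = 2.66 m: A R^(2/3) = 17.59 — ≈ 17.62.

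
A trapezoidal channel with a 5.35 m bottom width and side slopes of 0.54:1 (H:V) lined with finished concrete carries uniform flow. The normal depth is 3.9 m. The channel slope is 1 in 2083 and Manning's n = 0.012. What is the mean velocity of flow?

With bottom width b = 5.35 m and side slope z = 0.54: A = (b + zy)y = (5.35 + 0.54×3.9)×3.9 = 29.08 m²; P = b + 2y√(1+z²) = 5.35 + 2×3.9×1.136 = 14.21 m.
Hydraulic radius R = A/P = 29.08/14.21 = 2.046 m.
From Manning's equation, V = (1/n) R^(2/3) S^(1/2) = (1/0.012) × 2.046^(2/3) × 0.0004801^(1/2) = 2.94 m/s.

V = 2.94 m/s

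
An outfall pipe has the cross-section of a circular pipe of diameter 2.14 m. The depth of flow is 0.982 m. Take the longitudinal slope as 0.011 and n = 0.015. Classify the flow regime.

supercritical

For a circular section of diameter D = 2.14 m at depth y = 0.982 m, the central angle is θ = 2 arccos(1 − 2y/D) = 2.977 rad. Then A = (D²/8)(θ − sin θ) = 1.61 m² and P = Dθ/2 = 3.185 m.
Hydraulic radius R = A/P = 1.61/3.185 = 0.5055 m.
V = (1/n) R^(2/3) √S = (1/0.015) × 0.5055^(2/3) × √0.011 = 4.437 m/s. Hydraulic depth D_h = A/T = 1.61/2.133 = 0.755 m.
Froude number Fr = V/√(g·D_h) = 4.437/√(9.81×0.755) = 1.63, which is greater than 1, so the flow is supercritical.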